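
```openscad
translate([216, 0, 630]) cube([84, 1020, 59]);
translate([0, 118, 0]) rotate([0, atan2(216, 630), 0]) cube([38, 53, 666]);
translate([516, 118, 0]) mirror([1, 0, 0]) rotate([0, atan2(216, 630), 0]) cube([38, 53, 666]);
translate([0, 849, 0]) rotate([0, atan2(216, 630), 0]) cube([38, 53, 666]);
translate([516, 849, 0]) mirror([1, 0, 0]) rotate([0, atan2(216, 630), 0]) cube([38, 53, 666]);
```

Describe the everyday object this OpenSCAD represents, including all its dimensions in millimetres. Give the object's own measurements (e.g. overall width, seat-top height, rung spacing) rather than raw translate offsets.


A sawhorse. A 84×1020×59 mm beam (x, y, z) sits on two A-frame leg pairs. Each pair is two raked legs of 38×53 mm section (53 mm along y) splaying symmetrically in x. Each leg rises 630 mm vertically over 216 mm of horizontal reach and is 666 mm long along its own axis. Every leg's outer bottom edge rests on the floor and its outer top edge meets a bottom edge of the beam — the left legs (tilting toward +x) meet the beam's −x bottom edge, the right legs (their mirror images, tilting toward −x) meet its +x bottom edge — so the leg tops tuck under the beam, the beam's underside is 630 mm above the floor, and the feet are 516 mm apart outside-to-outside with the beam centred between them. The two leg pairs are set in 118 mm from either end of the beam.


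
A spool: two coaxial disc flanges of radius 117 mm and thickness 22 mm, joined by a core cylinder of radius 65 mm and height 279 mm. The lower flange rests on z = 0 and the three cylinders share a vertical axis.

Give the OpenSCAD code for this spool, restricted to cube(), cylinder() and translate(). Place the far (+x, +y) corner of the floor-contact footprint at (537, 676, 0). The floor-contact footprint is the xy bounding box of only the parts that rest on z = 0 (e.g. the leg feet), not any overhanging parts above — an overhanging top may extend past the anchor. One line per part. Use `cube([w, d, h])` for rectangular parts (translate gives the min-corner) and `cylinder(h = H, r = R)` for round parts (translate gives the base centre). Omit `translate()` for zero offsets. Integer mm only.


translate([420, 559, 0]) cylinder(h = 22, r = 117);
translate([420, 559, 22]) cylinder(h = 279, r = 65);
translate([420, 559, 301]) cylinder(h = 22, r = 117);


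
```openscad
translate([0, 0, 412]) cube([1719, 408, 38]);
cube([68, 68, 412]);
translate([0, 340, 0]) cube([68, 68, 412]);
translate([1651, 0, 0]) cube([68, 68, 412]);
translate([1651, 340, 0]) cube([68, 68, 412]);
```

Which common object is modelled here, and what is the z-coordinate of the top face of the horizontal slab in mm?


A bench. The seat-top height is 450 mm.

A long slab on four corner posts — a bench. The slab sits at z = 412 with thickness 38, so the top is 412 + 38 = 450 mm.


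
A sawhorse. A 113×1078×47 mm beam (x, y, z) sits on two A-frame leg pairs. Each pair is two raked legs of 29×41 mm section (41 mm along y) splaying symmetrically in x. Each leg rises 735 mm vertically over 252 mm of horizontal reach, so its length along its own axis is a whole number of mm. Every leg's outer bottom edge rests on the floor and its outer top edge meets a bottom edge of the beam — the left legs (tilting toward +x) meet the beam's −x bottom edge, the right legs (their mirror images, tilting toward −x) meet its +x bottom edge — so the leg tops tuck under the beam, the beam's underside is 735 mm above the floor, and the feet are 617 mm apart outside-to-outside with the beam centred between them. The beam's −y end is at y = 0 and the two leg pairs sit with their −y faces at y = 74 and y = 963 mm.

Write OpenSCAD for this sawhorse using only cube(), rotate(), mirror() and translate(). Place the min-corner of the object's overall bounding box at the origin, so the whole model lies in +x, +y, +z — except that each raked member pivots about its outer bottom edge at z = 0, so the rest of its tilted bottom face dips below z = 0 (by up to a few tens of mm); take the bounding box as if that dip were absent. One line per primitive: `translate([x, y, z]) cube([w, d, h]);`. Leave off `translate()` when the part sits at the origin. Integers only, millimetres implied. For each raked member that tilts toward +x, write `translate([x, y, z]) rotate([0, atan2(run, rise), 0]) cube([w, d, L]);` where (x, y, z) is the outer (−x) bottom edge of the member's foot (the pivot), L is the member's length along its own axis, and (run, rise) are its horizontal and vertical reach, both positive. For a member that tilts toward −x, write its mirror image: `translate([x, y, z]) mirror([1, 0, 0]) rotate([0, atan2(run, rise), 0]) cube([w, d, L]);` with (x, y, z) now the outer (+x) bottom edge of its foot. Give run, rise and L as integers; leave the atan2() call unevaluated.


// leg length = √(252² + 735²) = 777
// right-leg outer foot x = 2·252 + 113 = 617
// beam min-corner = (252, 0, 735)
translate([252, 0, 735]) cube([113, 1078, 47]);
translate([0, 74, 0]) rotate([0, atan2(252, 735), 0]) cube([29, 41, 777]);
translate([617, 74, 0]) mirror([1, 0, 0]) rotate([0, atan2(252, 735), 0]) cube([29, 41, 777]);
translate([0, 963, 0]) rotate([0, atan2(252, 735), 0]) cube([29, 41, 777]);
translate([617, 963, 0]) mirror([1, 0, 0]) rotate([0, atan2(252, 735), 0]) cube([29, 41, 777]);


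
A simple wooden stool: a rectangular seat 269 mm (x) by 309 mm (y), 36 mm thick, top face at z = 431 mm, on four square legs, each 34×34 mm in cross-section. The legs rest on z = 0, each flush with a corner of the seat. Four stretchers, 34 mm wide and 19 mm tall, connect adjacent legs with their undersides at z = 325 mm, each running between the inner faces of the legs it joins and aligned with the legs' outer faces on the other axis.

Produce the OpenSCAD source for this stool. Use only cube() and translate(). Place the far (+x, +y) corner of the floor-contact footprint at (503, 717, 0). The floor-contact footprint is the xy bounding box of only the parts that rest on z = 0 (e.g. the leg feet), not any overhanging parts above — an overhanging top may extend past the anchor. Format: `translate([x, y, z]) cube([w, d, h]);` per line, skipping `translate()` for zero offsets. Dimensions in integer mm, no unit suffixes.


translate([234, 408, 395]) cube([269, 309, 36]);
translate([234, 408, 0]) cube([34, 34, 395]);
translate([469, 408, 0]) cube([34, 34, 395]);
translate([234, 683, 0]) cube([34, 34, 395]);
translate([469, 683, 0]) cube([34, 34, 395]);
translate([268, 408, 325]) cube([201, 34, 19]);
translate([268, 683, 325]) cube([201, 34, 19]);
translate([234, 442, 325]) cube([34, 241, 19]);
translate([469, 442, 325]) cube([34, 241, 19]);


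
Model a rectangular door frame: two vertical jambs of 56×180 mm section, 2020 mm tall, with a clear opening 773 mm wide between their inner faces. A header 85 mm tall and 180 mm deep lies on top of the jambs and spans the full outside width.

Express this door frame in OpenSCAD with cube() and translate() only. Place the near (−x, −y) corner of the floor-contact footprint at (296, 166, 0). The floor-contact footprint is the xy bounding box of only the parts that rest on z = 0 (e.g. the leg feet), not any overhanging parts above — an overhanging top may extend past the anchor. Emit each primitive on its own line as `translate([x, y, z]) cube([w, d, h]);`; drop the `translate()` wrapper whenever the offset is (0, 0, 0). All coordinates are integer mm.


translate([296, 166, 0]) cube([56, 180, 2020]);
translate([1125, 166, 0]) cube([56, 180, 2020]);
translate([296, 166, 2020]) cube([885, 180, 85]);


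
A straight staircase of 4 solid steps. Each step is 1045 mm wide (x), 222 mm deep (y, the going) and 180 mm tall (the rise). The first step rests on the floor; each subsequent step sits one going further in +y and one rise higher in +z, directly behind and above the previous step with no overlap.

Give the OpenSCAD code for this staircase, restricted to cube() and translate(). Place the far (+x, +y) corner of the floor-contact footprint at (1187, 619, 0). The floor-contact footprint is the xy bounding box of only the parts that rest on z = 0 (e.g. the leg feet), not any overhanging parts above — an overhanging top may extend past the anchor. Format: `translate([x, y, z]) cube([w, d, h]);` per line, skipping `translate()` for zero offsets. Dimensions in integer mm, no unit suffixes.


translate([142, 397, 0]) cube([1045, 222, 180]);
translate([142, 619, 180]) cube([1045, 222, 180]);
translate([142, 841, 360]) cube([1045, 222, 180]);
translate([142, 1063, 540]) cube([1045, 222, 180]);


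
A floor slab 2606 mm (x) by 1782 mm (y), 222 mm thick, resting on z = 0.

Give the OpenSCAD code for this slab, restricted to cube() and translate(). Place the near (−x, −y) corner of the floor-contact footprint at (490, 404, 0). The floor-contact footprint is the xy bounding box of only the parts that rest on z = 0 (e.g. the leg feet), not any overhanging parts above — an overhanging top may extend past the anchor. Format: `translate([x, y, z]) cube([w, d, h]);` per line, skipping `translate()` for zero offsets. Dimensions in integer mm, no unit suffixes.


translate([490, 404, 0]) cube([2606, 1782, 222]);


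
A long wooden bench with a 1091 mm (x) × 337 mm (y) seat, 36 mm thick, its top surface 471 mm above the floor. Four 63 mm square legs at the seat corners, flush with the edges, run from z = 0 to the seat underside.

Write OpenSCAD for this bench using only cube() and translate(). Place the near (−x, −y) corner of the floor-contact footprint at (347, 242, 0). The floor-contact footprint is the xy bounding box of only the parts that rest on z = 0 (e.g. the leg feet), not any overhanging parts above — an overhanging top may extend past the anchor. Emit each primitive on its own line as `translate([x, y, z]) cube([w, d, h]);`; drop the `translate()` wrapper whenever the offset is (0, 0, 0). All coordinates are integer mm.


translate([347, 242, 435]) cube([1091, 337, 36]);
translate([347, 242, 0]) cube([63, 63, 435]);
translate([347, 516, 0]) cube([63, 63, 435]);
translate([1375, 242, 0]) cube([63, 63, 435]);
translate([1375, 516, 0]) cube([63, 63, 435]);


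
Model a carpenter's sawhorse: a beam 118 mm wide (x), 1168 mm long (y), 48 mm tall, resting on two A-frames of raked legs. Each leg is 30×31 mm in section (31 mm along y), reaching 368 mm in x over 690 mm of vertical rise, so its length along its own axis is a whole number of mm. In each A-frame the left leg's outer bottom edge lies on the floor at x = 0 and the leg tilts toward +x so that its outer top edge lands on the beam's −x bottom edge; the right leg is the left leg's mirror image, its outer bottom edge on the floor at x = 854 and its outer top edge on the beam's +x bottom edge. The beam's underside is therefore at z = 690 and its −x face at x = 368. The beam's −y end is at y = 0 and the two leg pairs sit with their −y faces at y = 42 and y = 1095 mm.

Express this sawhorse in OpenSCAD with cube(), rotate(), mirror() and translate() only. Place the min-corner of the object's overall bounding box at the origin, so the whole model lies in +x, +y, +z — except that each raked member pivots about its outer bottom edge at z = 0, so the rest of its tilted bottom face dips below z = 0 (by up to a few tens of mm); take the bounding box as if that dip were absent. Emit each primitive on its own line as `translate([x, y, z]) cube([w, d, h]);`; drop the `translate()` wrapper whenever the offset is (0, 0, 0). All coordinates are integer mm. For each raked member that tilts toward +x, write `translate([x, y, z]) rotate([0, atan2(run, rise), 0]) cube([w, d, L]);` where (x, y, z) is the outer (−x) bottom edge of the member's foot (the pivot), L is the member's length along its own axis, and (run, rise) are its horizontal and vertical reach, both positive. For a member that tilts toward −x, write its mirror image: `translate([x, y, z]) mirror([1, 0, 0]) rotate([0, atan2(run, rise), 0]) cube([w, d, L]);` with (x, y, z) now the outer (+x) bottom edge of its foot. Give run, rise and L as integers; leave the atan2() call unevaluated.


// leg length = √(368² + 690²) = 782
// right-leg outer foot x = 2·368 + 118 = 854
// beam min-corner = (368, 0, 690)
translate([368, 0, 690]) cube([118, 1168, 48]);
translate([0, 42, 0]) rotate([0, atan2(368, 690), 0]) cube([30, 31, 782]);
translate([854, 42, 0]) mirror([1, 0, 0]) rotate([0, atan2(368, 690), 0]) cube([30, 31, 782]);
translate([0, 1095, 0]) rotate([0, atan2(368, 690), 0]) cube([30, 31, 782]);
translate([854, 1095, 0]) mirror([1, 0, 0]) rotate([0, atan2(368, 690), 0]) cube([30, 31, 782]);


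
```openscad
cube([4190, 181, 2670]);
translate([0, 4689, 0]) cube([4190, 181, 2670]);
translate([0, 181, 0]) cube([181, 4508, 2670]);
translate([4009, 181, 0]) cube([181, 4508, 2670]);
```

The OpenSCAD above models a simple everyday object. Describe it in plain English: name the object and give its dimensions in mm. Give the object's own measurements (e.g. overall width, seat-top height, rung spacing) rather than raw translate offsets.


The wall frame of a small rectangular building: four walls, each 2670 mm tall and 181 mm thick, enclosing a footprint 4190 mm (x) by 4870 mm (y) outside-to-outside, with no floor or roof. The front and back walls (the −y and +y sides) span the full width; the two side walls fit between them.


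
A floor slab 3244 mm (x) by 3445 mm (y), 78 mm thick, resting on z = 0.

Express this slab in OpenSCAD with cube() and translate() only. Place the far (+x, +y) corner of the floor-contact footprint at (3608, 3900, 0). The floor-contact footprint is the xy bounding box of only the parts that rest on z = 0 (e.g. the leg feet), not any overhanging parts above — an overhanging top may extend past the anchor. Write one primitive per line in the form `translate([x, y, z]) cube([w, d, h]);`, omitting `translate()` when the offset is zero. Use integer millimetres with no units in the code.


translate([364, 455, 0]) cube([3244, 3445, 78]);


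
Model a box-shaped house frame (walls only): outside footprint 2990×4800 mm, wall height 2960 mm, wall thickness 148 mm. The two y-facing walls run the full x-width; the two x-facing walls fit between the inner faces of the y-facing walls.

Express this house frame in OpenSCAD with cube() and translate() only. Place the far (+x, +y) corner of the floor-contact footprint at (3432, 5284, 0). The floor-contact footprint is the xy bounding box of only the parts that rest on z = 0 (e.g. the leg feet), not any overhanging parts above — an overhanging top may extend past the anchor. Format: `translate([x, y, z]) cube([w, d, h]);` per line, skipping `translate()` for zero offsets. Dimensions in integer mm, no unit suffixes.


translate([442, 484, 0]) cube([2990, 148, 2960]);
translate([442, 5136, 0]) cube([2990, 148, 2960]);
translate([442, 632, 0]) cube([148, 4504, 2960]);
translate([3284, 632, 0]) cube([148, 4504, 2960]);


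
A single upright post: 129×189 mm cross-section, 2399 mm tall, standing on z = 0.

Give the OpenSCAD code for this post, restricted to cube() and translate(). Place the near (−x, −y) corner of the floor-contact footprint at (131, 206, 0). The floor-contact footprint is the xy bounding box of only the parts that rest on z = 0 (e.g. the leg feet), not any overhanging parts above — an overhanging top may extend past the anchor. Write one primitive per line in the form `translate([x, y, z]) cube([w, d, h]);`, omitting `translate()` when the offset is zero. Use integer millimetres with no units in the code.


translate([131, 206, 0]) cube([129, 189, 2399]);


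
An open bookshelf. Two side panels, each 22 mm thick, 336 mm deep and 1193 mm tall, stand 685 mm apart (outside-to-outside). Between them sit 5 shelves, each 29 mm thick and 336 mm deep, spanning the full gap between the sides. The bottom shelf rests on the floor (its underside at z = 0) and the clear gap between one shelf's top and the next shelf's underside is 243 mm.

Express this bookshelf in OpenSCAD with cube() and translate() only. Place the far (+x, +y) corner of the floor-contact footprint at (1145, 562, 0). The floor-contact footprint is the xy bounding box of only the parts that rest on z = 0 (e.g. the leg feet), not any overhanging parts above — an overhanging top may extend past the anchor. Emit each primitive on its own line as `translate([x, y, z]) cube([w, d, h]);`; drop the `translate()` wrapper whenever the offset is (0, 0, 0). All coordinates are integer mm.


translate([460, 226, 0]) cube([22, 336, 1193]);
translate([1123, 226, 0]) cube([22, 336, 1193]);
translate([482, 226, 0]) cube([641, 336, 29]);
translate([482, 226, 272]) cube([641, 336, 29]);
translate([482, 226, 544]) cube([641, 336, 29]);
translate([482, 226, 816]) cube([641, 336, 29]);
translate([482, 226, 1088]) cube([641, 336, 29]);


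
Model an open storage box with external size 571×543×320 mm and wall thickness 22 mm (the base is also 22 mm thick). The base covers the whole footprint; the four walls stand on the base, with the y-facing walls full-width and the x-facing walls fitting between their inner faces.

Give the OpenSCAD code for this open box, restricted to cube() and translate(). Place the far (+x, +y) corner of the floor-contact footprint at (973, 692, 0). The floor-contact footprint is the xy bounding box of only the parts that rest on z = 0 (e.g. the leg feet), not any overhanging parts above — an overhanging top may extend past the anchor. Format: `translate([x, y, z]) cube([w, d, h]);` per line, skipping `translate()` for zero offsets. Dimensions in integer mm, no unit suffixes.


translate([402, 149, 0]) cube([571, 543, 22]);
translate([402, 149, 22]) cube([571, 22, 298]);
translate([402, 670, 22]) cube([571, 22, 298]);
translate([402, 171, 22]) cube([22, 499, 298]);
translate([951, 171, 22]) cube([22, 499, 298]);


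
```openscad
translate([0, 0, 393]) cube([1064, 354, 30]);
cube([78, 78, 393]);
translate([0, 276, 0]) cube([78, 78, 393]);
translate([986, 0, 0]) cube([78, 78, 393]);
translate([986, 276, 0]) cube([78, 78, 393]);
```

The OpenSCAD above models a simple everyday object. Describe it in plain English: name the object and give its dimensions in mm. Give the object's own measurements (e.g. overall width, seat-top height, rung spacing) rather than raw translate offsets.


A long wooden bench with a 1064 mm (x) × 354 mm (y) seat, 30 mm thick, its top surface 423 mm above the floor. Four 78 mm square legs at the seat corners, flush with the edges, run from z = 0 to the seat underside.


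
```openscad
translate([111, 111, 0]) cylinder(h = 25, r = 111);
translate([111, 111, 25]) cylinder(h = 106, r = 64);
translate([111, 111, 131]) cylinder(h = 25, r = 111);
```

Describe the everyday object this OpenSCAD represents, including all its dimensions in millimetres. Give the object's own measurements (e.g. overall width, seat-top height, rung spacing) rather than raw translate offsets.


A spool: two coaxial disc flanges of radius 111 mm and thickness 25 mm, joined by a core cylinder of radius 64 mm and height 106 mm. The lower flange rests on z = 0 and the three cylinders share a vertical axis.


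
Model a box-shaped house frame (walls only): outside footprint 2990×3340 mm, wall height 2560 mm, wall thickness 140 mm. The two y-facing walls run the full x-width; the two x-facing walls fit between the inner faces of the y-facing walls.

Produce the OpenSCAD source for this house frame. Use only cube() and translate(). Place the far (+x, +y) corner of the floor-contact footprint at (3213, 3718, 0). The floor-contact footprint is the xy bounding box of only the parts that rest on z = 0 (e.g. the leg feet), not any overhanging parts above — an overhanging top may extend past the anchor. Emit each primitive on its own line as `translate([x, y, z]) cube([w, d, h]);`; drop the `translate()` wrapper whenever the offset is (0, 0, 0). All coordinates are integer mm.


translate([223, 378, 0]) cube([2990, 140, 2560]);
translate([223, 3578, 0]) cube([2990, 140, 2560]);
translate([223, 518, 0]) cube([140, 3060, 2560]);
translate([3073, 518, 0]) cube([140, 3060, 2560]);


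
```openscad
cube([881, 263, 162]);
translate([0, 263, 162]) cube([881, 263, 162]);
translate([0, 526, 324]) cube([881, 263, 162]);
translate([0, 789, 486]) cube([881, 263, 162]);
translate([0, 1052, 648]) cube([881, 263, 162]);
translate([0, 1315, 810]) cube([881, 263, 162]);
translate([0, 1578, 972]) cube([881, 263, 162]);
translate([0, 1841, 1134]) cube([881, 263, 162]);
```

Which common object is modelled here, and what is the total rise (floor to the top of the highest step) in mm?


A staircase. The total rise is 1296 mm.

8 identical blocks, each offset up and back from the previous — a staircase. Each step is 162 mm tall and there are 8 of them, so the total rise is 8 × 162 = 1296 mm.


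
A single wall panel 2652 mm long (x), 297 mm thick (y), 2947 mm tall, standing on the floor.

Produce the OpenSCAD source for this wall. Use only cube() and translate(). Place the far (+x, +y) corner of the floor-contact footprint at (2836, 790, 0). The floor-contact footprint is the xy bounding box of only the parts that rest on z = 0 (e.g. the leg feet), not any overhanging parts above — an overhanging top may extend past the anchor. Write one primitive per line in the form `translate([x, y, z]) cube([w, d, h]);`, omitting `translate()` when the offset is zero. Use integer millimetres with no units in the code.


translate([184, 493, 0]) cube([2652, 297, 2947]);


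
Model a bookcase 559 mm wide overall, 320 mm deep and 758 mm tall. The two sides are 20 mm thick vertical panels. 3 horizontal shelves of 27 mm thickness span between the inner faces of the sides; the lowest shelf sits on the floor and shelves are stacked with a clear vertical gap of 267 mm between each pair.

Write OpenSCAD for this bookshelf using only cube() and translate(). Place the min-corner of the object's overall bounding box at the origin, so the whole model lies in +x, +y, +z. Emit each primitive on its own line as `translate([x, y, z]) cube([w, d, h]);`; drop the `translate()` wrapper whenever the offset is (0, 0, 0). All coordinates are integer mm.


cube([20, 320, 758]);
translate([539, 0, 0]) cube([20, 320, 758]);
translate([20, 0, 0]) cube([519, 320, 27]);
translate([20, 0, 294]) cube([519, 320, 27]);
translate([20, 0, 588]) cube([519, 320, 27]);


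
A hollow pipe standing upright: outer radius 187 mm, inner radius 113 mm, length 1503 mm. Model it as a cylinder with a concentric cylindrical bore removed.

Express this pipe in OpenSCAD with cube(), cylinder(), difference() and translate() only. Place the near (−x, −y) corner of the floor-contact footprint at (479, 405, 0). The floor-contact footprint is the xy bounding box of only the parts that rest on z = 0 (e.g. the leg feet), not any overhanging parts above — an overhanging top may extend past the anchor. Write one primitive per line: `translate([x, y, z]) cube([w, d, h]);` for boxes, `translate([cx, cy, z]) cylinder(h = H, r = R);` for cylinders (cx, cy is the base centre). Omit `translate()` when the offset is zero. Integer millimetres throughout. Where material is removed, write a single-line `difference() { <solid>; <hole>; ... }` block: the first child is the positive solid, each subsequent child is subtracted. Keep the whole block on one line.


difference() { translate([666, 592, 0]) cylinder(h = 1503, r = 187); translate([666, 592, 0]) cylinder(h = 1503, r = 113); }


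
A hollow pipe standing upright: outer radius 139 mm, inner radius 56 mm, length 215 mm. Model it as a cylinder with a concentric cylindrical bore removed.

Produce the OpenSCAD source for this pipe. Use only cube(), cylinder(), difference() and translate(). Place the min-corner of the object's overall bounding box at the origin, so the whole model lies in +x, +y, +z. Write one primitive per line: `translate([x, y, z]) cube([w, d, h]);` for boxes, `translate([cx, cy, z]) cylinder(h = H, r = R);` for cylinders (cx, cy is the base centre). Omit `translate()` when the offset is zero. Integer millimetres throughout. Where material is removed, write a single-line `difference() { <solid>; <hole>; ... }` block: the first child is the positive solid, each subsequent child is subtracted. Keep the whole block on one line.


difference() { translate([139, 139, 0]) cylinder(h = 215, r = 139); translate([139, 139, 0]) cylinder(h = 215, r = 56); }


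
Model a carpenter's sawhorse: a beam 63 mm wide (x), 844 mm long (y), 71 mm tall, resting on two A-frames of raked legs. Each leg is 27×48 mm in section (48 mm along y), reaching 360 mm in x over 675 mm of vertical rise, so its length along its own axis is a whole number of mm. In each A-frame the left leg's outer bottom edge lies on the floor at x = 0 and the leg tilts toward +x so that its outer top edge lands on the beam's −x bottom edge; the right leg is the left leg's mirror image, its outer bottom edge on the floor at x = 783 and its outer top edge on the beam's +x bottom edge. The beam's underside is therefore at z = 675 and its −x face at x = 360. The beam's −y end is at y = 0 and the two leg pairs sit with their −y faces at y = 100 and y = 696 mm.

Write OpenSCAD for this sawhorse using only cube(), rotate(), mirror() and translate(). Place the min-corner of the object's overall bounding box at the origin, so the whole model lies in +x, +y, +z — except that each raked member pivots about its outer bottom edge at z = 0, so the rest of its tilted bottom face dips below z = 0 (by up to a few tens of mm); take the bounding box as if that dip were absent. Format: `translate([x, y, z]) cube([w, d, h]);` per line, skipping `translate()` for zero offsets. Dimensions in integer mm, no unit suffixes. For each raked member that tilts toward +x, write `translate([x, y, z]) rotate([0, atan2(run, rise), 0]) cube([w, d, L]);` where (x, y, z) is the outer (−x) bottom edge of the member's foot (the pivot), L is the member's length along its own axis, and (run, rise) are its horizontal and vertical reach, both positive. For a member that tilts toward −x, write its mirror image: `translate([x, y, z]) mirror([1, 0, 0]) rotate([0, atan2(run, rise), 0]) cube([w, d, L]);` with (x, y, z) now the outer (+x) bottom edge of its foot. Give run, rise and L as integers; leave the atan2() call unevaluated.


translate([360, 0, 675]) cube([63, 844, 71]);
translate([0, 100, 0]) rotate([0, atan2(360, 675), 0]) cube([27, 48, 765]);
translate([783, 100, 0]) mirror([1, 0, 0]) rotate([0, atan2(360, 675), 0]) cube([27, 48, 765]);
translate([0, 696, 0]) rotate([0, atan2(360, 675), 0]) cube([27, 48, 765]);
translate([783, 696, 0]) mirror([1, 0, 0]) rotate([0, atan2(360, 675), 0]) cube([27, 48, 765]);


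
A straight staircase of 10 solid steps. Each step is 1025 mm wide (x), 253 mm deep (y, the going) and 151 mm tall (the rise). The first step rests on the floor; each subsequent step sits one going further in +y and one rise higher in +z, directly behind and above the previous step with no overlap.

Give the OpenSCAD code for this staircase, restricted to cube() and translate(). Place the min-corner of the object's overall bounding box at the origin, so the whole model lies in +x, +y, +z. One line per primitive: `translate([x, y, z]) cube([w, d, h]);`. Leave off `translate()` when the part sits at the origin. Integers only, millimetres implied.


cube([1025, 253, 151]);
translate([0, 253, 151]) cube([1025, 253, 151]);
translate([0, 506, 302]) cube([1025, 253, 151]);
translate([0, 759, 453]) cube([1025, 253, 151]);
translate([0, 1012, 604]) cube([1025, 253, 151]);
translate([0, 1265, 755]) cube([1025, 253, 151]);
translate([0, 1518, 906]) cube([1025, 253, 151]);
translate([0, 1771, 1057]) cube([1025, 253, 151]);
translate([0, 2024, 1208]) cube([1025, 253, 151]);
translate([0, 2277, 1359]) cube([1025, 253, 151]);


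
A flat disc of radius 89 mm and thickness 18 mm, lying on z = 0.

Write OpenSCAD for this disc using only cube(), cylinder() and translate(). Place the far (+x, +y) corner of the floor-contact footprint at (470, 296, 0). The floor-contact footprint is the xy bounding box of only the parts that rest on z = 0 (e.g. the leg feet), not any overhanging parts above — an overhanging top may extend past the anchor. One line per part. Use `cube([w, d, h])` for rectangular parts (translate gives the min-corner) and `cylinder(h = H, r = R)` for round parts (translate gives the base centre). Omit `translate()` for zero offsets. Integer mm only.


translate([381, 207, 0]) cylinder(h = 18, r = 89);


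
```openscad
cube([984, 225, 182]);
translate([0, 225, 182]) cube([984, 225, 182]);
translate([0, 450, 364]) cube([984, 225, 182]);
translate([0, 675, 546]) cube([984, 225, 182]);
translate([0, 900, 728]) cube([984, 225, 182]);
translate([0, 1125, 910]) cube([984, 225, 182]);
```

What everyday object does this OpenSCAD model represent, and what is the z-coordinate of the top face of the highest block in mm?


A staircase. The total rise is 1092 mm.

6 identical blocks, each offset up and back from the previous — a staircase. Each step is 182 mm tall and there are 6 of them, so the total rise is 6 × 182 = 1092 mm.


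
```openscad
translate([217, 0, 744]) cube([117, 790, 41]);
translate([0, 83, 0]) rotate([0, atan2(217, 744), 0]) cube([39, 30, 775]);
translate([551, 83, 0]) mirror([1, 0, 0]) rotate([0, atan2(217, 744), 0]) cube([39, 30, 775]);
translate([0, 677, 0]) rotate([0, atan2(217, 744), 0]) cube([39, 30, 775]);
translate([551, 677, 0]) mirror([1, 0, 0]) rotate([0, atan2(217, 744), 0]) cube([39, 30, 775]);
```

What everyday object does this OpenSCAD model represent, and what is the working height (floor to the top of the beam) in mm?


A sawhorse. The overall height is 785 mm.

A beam across two mirrored pairs of raked legs — a sawhorse. The beam's underside is at z = 744 (matching the legs' vertical rise in atan2(217, 744)) and the beam is 41 mm tall, so its top is at 744 + 41 = 785 mm. The raked legs top out at the beam's underside, so that is the highest point.


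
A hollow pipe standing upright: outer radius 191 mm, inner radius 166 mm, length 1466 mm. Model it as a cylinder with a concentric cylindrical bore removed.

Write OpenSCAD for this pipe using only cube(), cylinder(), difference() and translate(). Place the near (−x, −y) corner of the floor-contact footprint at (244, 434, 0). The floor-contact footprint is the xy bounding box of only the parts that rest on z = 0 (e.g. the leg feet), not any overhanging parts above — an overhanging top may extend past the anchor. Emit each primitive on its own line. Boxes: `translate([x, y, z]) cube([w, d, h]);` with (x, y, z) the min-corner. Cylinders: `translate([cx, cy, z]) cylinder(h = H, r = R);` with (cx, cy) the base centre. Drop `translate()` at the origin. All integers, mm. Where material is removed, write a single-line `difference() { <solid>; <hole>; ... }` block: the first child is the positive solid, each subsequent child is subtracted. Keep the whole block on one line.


difference() { translate([435, 625, 0]) cylinder(h = 1466, r = 191); translate([435, 625, 0]) cylinder(h = 1466, r = 166); }


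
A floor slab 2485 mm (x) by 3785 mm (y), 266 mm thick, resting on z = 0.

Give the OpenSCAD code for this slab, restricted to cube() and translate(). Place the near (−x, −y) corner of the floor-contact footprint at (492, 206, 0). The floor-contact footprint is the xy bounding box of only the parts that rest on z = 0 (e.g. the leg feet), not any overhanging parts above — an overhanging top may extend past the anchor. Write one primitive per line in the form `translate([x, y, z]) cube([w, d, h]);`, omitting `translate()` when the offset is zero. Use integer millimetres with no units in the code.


translate([492, 206, 0]) cube([2485, 3785, 266]);


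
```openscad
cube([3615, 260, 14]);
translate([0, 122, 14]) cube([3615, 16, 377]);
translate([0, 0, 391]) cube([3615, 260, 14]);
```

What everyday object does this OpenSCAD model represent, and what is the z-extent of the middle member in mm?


An I-beam. The web height is 377 mm.

Two wide flanges with a thin centred web — an I-beam. Overall 405 mm minus two 14 mm flanges gives a web of 405 − 2·14 = 377 mm.


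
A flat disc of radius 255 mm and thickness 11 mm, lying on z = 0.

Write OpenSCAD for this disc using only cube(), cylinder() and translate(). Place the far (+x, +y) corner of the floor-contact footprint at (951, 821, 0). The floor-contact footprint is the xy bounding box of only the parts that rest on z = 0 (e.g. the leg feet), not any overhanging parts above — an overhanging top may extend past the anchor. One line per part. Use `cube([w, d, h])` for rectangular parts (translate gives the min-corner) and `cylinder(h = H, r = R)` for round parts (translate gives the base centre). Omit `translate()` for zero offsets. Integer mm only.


translate([696, 566, 0]) cylinder(h = 11, r = 255);


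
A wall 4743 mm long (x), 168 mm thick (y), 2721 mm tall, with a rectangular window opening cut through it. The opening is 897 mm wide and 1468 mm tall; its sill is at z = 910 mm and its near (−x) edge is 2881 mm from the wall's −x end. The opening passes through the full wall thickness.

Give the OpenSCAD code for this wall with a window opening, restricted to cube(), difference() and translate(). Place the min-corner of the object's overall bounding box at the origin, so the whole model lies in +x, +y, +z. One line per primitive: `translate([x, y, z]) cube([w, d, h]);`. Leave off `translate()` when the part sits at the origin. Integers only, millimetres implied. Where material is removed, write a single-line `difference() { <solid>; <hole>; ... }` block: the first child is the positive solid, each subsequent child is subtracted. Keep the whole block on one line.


difference() { cube([4743, 168, 2721]); translate([2881, 0, 910]) cube([897, 168, 1468]); }


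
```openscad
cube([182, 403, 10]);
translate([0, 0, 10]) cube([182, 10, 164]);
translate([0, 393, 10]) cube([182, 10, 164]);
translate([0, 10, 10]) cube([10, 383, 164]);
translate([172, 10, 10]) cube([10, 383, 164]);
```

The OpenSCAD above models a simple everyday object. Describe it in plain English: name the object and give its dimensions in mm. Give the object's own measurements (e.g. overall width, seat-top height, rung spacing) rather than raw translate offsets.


An open-topped rectangular box: outside dimensions 182×403×174 mm, with a uniform wall and base thickness of 10 mm. The base is a full 182×403 slab on the floor; four walls sit on top of the base. The front and back walls (the −y and +y sides) span the full width; the two side walls fit between them.


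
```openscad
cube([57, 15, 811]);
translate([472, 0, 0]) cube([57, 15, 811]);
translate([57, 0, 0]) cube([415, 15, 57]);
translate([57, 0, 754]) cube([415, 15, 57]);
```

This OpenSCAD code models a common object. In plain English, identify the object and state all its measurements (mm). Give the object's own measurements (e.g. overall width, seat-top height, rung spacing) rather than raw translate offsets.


A rectangular picture frame lying in the x–z plane (depth along y). The opening is 415 mm wide (x) by 697 mm tall (z), surrounded by a border 57 mm wide on all four sides. The frame is 15 mm deep and is made of two full-height vertical stiles with two horizontal rails fitted between them.


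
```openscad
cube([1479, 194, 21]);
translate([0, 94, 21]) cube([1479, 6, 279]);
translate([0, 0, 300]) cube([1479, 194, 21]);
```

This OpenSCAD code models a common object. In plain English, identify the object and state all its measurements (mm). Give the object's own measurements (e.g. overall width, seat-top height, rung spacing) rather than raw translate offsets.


An I-beam lying along x, 1479 mm long. Overall section height 321 mm. Two flanges 194 mm wide (y) and 21 mm thick, one on the floor and one at the top; a web 6 mm thick runs between them, centred on the flange width.


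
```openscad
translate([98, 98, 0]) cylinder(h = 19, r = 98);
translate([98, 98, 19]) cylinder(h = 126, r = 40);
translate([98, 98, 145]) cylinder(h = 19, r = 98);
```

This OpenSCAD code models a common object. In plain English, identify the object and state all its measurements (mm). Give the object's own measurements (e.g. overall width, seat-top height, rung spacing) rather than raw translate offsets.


A spool: two coaxial disc flanges of radius 98 mm and thickness 19 mm, joined by a core cylinder of radius 40 mm and height 126 mm. The lower flange rests on z = 0 and the three cylinders share a vertical axis.


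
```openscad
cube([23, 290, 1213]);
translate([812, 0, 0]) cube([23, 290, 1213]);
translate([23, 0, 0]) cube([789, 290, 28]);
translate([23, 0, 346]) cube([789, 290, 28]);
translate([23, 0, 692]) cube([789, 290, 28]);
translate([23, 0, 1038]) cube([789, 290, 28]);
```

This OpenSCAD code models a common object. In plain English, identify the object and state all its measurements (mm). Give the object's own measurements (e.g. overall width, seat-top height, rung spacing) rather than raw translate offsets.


An open bookshelf. Two side panels, each 23 mm thick, 290 mm deep and 1213 mm tall, stand 835 mm apart (outside-to-outside). Between them sit 4 shelves, each 28 mm thick and 290 mm deep, spanning the full gap between the sides. The bottom shelf rests on the floor (its underside at z = 0) and the clear gap between one shelf's top and the next shelf's underside is 318 mm.


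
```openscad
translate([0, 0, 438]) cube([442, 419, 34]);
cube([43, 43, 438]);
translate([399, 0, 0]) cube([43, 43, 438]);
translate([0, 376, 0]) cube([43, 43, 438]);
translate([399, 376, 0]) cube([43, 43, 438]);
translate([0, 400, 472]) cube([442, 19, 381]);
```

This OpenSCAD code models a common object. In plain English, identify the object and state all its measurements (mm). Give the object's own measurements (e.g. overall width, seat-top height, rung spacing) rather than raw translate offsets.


A chair. The seat is a 442×419×34 mm slab with its top at z = 472 mm, on four 43×43 mm corner legs (flush with the seat edges, standing on z = 0). A flat backrest 19 mm thick, 381 mm tall, spans the full seat width and rises from the seat top along its +y edge, rear face flush with the rear of the seat.


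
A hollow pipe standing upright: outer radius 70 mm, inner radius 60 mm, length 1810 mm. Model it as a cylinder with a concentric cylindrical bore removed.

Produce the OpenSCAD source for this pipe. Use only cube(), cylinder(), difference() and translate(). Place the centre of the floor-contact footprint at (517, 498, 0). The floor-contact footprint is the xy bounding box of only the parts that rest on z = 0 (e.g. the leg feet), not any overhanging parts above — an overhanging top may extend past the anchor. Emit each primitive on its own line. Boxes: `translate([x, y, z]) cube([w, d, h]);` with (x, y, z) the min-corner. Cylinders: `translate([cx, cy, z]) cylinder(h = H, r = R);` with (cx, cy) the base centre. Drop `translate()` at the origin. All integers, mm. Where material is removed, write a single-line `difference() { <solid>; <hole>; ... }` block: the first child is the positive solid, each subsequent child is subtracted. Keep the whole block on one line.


difference() { translate([517, 498, 0]) cylinder(h = 1810, r = 70); translate([517, 498, 0]) cylinder(h = 1810, r = 60); }


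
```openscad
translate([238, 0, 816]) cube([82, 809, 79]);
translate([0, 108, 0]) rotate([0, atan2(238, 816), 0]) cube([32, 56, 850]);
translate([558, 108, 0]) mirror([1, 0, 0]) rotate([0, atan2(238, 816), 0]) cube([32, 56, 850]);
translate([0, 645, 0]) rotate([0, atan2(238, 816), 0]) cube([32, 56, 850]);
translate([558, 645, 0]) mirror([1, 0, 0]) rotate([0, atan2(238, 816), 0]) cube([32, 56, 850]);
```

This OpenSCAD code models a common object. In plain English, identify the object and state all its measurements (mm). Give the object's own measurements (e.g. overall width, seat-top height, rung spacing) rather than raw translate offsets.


A sawhorse. A 82×809×79 mm beam (x, y, z) sits on two A-frame leg pairs. Each pair is two raked legs of 32×56 mm section (56 mm along y) splaying symmetrically in x. Each leg rises 816 mm vertically over 238 mm of horizontal reach and is 850 mm long along its own axis. Every leg's outer bottom edge rests on the floor and its outer top edge meets a bottom edge of the beam — the left legs (tilting toward +x) meet the beam's −x bottom edge, the right legs (their mirror images, tilting toward −x) meet its +x bottom edge — so the leg tops tuck under the beam, the beam's underside is 816 mm above the floor, and the feet are 558 mm apart outside-to-outside with the beam centred between them. The two leg pairs are set in 108 mm from either end of the beam.
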